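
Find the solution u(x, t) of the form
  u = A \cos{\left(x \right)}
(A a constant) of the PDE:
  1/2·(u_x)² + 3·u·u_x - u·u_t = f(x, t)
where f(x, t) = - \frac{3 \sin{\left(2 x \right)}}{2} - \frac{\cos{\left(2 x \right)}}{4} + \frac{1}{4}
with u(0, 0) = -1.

Substitute the ansatz u = A \cos{\left(x \right)} into the left-hand side.
Derivatives of the ansatz:
  u_x = - A \sin{\left(x \right)}
  u_t = 0
Term by term:
  1/2·(u_x)² = \frac{A^{2} \sin^{2}{\left(x \right)}}{2}
  3·u·u_x = - 3 A^{2} \sin{\left(x \right)} \cos{\left(x \right)}
  -u·u_t = 0
So the left-hand side equals
  \frac{A^{2} \sin^{2}{\left(x \right)}}{2} - 3 A^{2} \sin{\left(x \right)} \cos{\left(x \right)}
This must equal f(x, t) identically; expanded, f = \frac{\sin^{2}{\left(x \right)}}{2} - 3 \sin{\left(x \right)} \cos{\left(x \right)}.
Matching coefficients of the independent functions:
  [\sin{\left(x \right)} \cos{\left(x \right)}]:  - 3 A^{2} = -3
  [\sin^{2}{\left(x \right)}]:  \frac{A^{2}}{2} = \frac{1}{2}
These equations allow (A) = (-1) or (1).
Impose the point condition(s):
  u(0, 0) = -1  ⟹  A = -1
Only A = -1 satisfies everything.
Hence u(x, t) = - \cos{\left(x \right)}.

Answer: u(x, t) = - \cos{\left(x \right)}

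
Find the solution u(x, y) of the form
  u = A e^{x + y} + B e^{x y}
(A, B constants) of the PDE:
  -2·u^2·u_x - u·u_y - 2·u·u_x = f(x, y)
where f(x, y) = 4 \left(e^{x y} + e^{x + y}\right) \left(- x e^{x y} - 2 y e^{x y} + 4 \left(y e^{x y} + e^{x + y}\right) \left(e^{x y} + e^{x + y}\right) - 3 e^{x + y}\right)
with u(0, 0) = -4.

Answer: u(x, y) = - 2 e^{x y} - 2 e^{x + y}

Derivation:
Substitute the ansatz u = A e^{x + y} + B e^{x y} into the left-hand side.
Derivatives of the ansatz:
  u_x = A e^{x} e^{y} + B y e^{x y}
  u_y = A e^{x} e^{y} + B x e^{x y}
Term by term:
  -2·u^2·u_x = - 2 A^{3} e^{3 x} e^{3 y} - 2 A^{2} B y e^{2 x} e^{2 y} e^{x y} - 4 A^{2} B e^{2 x} e^{2 y} e^{x y} - 4 A B^{2} y e^{x} e^{y} e^{2 x y} - 2 A B^{2} e^{x} e^{y} e^{2 x y} - 2 B^{3} y e^{3 x y}
  -u·u_y = - A^{2} e^{2 x} e^{2 y} - A B x e^{x} e^{y} e^{x y} - A B e^{x} e^{y} e^{x y} - B^{2} x e^{2 x y}
  -2·u·u_x = - 2 A^{2} e^{2 x} e^{2 y} - 2 A B y e^{x} e^{y} e^{x y} - 2 A B e^{x} e^{y} e^{x y} - 2 B^{2} y e^{2 x y}
So the left-hand side equals
  - 2 A^{3} e^{3 x} e^{3 y} - 2 A^{2} B y e^{2 x} e^{2 y} e^{x y} - 4 A^{2} B e^{2 x} e^{2 y} e^{x y} - 3 A^{2} e^{2 x} e^{2 y} - 4 A B^{2} y e^{x} e^{y} e^{2 x y} - 2 A B^{2} e^{x} e^{y} e^{2 x y} - A B x e^{x} e^{y} e^{x y} - 2 A B y e^{x} e^{y} e^{x y} - 3 A B e^{x} e^{y} e^{x y} - 2 B^{3} y e^{3 x y} - B^{2} x e^{2 x y} - 2 B^{2} y e^{2 x y}
This must equal f(x, y) identically; expanded, f = - 4 x e^{x} e^{y} e^{x y} - 4 x e^{2 x y} + 16 y e^{2 x} e^{2 y} e^{x y} + 32 y e^{x} e^{y} e^{2 x y} - 8 y e^{x} e^{y} e^{x y} + 16 y e^{3 x y} - 8 y e^{2 x y} + 16 e^{3 x} e^{3 y} + 32 e^{2 x} e^{2 y} e^{x y} - 12 e^{2 x} e^{2 y} + 16 e^{x} e^{y} e^{2 x y} - 12 e^{x} e^{y} e^{x y}.
Matching coefficients of the independent functions:
  [x e^{2 x y}]:  - B^{2} = -4
  [y e^{2 x y}]:  - 2 B^{2} = -8
  [y e^{3 x y}]:  - 2 B^{3} = 16
  [e^{2 x} e^{2 y}]:  - 3 A^{2} = -12
  [e^{3 x} e^{3 y}]:  - 2 A^{3} = 16
  [e^{x} e^{y} e^{x y}]:  - 3 A B = -12
  [e^{x} e^{y} e^{2 x y}]:  - 2 A B^{2} = 16
  [e^{2 x} e^{2 y} e^{x y}]:  - 4 A^{2} B = 32
  [x e^{x} e^{y} e^{x y}]:  - A B = -4
  [y e^{x} e^{y} e^{x y}]:  - 2 A B = -8
  [y e^{x} e^{y} e^{2 x y}]:  - 4 A B^{2} = 32
  [y e^{2 x} e^{2 y} e^{x y}]:  - 2 A^{2} B = 16
Solving: A = -2, B = -2.
Check against the point condition:
  u(0, 0) = -4  ⟹  A + B = -4  ✓
Hence u(x, y) = - 2 e^{x y} - 2 e^{x + y}.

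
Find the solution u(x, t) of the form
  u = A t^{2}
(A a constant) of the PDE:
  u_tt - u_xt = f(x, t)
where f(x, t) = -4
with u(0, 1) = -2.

Substitute the ansatz u = A t^{2} into the left-hand side.
Derivatives of the ansatz:
  u_tt = 2 A
  u_xt = 0
Term by term:
  u_tt = 2 A
  -u_xt = 0
So the left-hand side equals
  2 A
This must equal f(x, t) = -4 identically.
Matching coefficients of the independent functions:
  [constant term]:  2 A = -4
Solving: A = -2.
Check against the point condition:
  u(0, 1) = -2  ⟹  A = -2  ✓
Hence u(x, t) = - 2 t^{2}.

Answer: u(x, t) = - 2 t^{2}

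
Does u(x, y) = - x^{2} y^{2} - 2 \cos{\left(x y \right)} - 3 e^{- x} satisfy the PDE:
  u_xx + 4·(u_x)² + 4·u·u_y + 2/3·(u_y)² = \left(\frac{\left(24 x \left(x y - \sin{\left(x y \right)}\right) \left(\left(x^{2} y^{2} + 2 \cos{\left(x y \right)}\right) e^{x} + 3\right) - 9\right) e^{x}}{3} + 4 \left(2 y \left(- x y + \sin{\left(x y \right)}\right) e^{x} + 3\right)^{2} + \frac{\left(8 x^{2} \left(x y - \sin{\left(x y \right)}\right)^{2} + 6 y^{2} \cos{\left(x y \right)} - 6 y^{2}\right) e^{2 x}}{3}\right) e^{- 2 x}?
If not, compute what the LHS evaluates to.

Evaluate each term of the left-hand side for u = - x^{2} y^{2} - 2 \cos{\left(x y \right)} - 3 e^{- x}.
Derivatives:
  u_xx = 2 y^{2} \cos{\left(x y \right)} - 2 y^{2} - 3 e^{- x}
  u_x = - 2 x y^{2} + 2 y \sin{\left(x y \right)} + 3 e^{- x}
  u_y = - 2 x^{2} y + 2 x \sin{\left(x y \right)}
Terms:
  u_xx = \left(2 y^{2} \left(\cos{\left(x y \right)} - 1\right) e^{x} - 3\right) e^{- x}
  4·(u_x)² = 4 \left(2 y \left(- x y + \sin{\left(x y \right)}\right) e^{x} + 3\right)^{2} e^{- 2 x}
  4·u·u_y = 8 x \left(x y - \sin{\left(x y \right)}\right) \left(\left(x^{2} y^{2} + 2 \cos{\left(x y \right)}\right) e^{x} + 3\right) e^{- x}
  2/3·(u_y)² = \frac{8 x^{2} \left(x y - \sin{\left(x y \right)}\right)^{2}}{3}
Sum: LHS = \left(\frac{\left(24 x \left(x y - \sin{\left(x y \right)}\right) \left(\left(x^{2} y^{2} + 2 \cos{\left(x y \right)}\right) e^{x} + 3\right) - 9\right) e^{x}}{3} + 4 \left(2 y \left(- x y + \sin{\left(x y \right)}\right) e^{x} + 3\right)^{2} + \frac{\left(8 x^{2} \left(x y - \sin{\left(x y \right)}\right)^{2} + 6 y^{2} \cos{\left(x y \right)} - 6 y^{2}\right) e^{2 x}}{3}\right) e^{- 2 x}
This is exactly the given right-hand side, so u is a solution.

Answer: Yes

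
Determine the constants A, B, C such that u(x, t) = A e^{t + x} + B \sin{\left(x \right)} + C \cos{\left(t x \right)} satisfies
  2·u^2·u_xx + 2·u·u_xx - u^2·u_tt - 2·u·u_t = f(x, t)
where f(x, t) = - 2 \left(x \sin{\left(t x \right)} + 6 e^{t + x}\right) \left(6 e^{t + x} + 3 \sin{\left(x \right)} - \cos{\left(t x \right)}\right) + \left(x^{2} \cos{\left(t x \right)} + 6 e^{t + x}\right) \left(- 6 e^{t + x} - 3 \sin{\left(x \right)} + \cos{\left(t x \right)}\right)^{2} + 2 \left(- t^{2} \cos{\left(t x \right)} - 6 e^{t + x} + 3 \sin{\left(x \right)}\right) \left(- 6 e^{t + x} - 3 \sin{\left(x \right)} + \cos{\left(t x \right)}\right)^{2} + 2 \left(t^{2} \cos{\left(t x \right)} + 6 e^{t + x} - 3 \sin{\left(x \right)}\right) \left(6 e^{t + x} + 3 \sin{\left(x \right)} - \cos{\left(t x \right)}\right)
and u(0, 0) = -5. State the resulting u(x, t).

Substitute the ansatz u = A e^{t + x} + B \sin{\left(x \right)} + C \cos{\left(t x \right)} into the left-hand side.
Derivatives of the ansatz:
  u_xx = A e^{t} e^{x} - B \sin{\left(x \right)} - C t^{2} \cos{\left(t x \right)}
  u_tt = A e^{t} e^{x} - C x^{2} \cos{\left(t x \right)}
  u_t = A e^{t} e^{x} - C x \sin{\left(t x \right)}
Term by term:
  2·u^2·u_xx = 2 A^{3} e^{3 t} e^{3 x} + 2 A^{2} B e^{2 t} e^{2 x} \sin{\left(x \right)} - 2 A^{2} C t^{2} e^{2 t} e^{2 x} \cos{\left(t x \right)} + 4 A^{2} C e^{2 t} e^{2 x} \cos{\left(t x \right)} - 2 A B^{2} e^{t} e^{x} \sin^{2}{\left(x \right)} - 4 A B C t^{2} e^{t} e^{x} \sin{\left(x \right)} \cos{\left(t x \right)} - 4 A C^{2} t^{2} e^{t} e^{x} \cos^{2}{\left(t x \right)} + 2 A C^{2} e^{t} e^{x} \cos^{2}{\left(t x \right)} - 2 B^{3} \sin^{3}{\left(x \right)} - 2 B^{2} C t^{2} \sin^{2}{\left(x \right)} \cos{\left(t x \right)} - 4 B^{2} C \sin^{2}{\left(x \right)} \cos{\left(t x \right)} - 4 B C^{2} t^{2} \sin{\left(x \right)} \cos^{2}{\left(t x \right)} - 2 B C^{2} \sin{\left(x \right)} \cos^{2}{\left(t x \right)} - 2 C^{3} t^{2} \cos^{3}{\left(t x \right)}
  2·u·u_xx = 2 A^{2} e^{2 t} e^{2 x} - 2 A C t^{2} e^{t} e^{x} \cos{\left(t x \right)} + 2 A C e^{t} e^{x} \cos{\left(t x \right)} - 2 B^{2} \sin^{2}{\left(x \right)} - 2 B C t^{2} \sin{\left(x \right)} \cos{\left(t x \right)} - 2 B C \sin{\left(x \right)} \cos{\left(t x \right)} - 2 C^{2} t^{2} \cos^{2}{\left(t x \right)}
  -u^2·u_tt = - A^{3} e^{3 t} e^{3 x} - 2 A^{2} B e^{2 t} e^{2 x} \sin{\left(x \right)} + A^{2} C x^{2} e^{2 t} e^{2 x} \cos{\left(t x \right)} - 2 A^{2} C e^{2 t} e^{2 x} \cos{\left(t x \right)} - A B^{2} e^{t} e^{x} \sin^{2}{\left(x \right)} + 2 A B C x^{2} e^{t} e^{x} \sin{\left(x \right)} \cos{\left(t x \right)} - 2 A B C e^{t} e^{x} \sin{\left(x \right)} \cos{\left(t x \right)} + 2 A C^{2} x^{2} e^{t} e^{x} \cos^{2}{\left(t x \right)} - A C^{2} e^{t} e^{x} \cos^{2}{\left(t x \right)} + B^{2} C x^{2} \sin^{2}{\left(x \right)} \cos{\left(t x \right)} + 2 B C^{2} x^{2} \sin{\left(x \right)} \cos^{2}{\left(t x \right)} + C^{3} x^{2} \cos^{3}{\left(t x \right)}
  -2·u·u_t = - 2 A^{2} e^{2 t} e^{2 x} - 2 A B e^{t} e^{x} \sin{\left(x \right)} + 2 A C x e^{t} e^{x} \sin{\left(t x \right)} - 2 A C e^{t} e^{x} \cos{\left(t x \right)} + 2 B C x \sin{\left(x \right)} \sin{\left(t x \right)} + 2 C^{2} x \sin{\left(t x \right)} \cos{\left(t x \right)}
Sum these and collect like terms in the independent variables.
This must equal f(x, t) identically; expanded, f = - 72 t^{2} e^{2 t} e^{2 x} \cos{\left(t x \right)} - 72 t^{2} e^{t} e^{x} \sin{\left(x \right)} \cos{\left(t x \right)} + 24 t^{2} e^{t} e^{x} \cos^{2}{\left(t x \right)} + 12 t^{2} e^{t} e^{x} \cos{\left(t x \right)} - 18 t^{2} \sin^{2}{\left(x \right)} \cos{\left(t x \right)} + 12 t^{2} \sin{\left(x \right)} \cos^{2}{\left(t x \right)} + 6 t^{2} \sin{\left(x \right)} \cos{\left(t x \right)} - 2 t^{2} \cos^{3}{\left(t x \right)} - 2 t^{2} \cos^{2}{\left(t x \right)} + 36 x^{2} e^{2 t} e^{2 x} \cos{\left(t x \right)} + 36 x^{2} e^{t} e^{x} \sin{\left(x \right)} \cos{\left(t x \right)} - 12 x^{2} e^{t} e^{x} \cos^{2}{\left(t x \right)} + 9 x^{2} \sin^{2}{\left(x \right)} \cos{\left(t x \right)} - 6 x^{2} \sin{\left(x \right)} \cos^{2}{\left(t x \right)} + x^{2} \cos^{3}{\left(t x \right)} - 12 x e^{t} e^{x} \sin{\left(t x \right)} - 6 x \sin{\left(x \right)} \sin{\left(t x \right)} + 2 x \sin{\left(t x \right)} \cos{\left(t x \right)} - 216 e^{3 t} e^{3 x} + 72 e^{2 t} e^{2 x} \cos{\left(t x \right)} + 162 e^{t} e^{x} \sin^{2}{\left(x \right)} - 36 e^{t} e^{x} \sin{\left(x \right)} \cos{\left(t x \right)} - 36 e^{t} e^{x} \sin{\left(x \right)} - 6 e^{t} e^{x} \cos^{2}{\left(t x \right)} + 54 \sin^{3}{\left(x \right)} - 36 \sin^{2}{\left(x \right)} \cos{\left(t x \right)} - 18 \sin^{2}{\left(x \right)} + 6 \sin{\left(x \right)} \cos^{2}{\left(t x \right)} + 6 \sin{\left(x \right)} \cos{\left(t x \right)}.
Matching coefficients of the independent functions:
(each divided by its leading coefficient; functions giving the same equation are listed together)
  [t^{2} \cos^{2}{\left(t x \right)}, x \sin{\left(t x \right)} \cos{\left(t x \right)}]:  C^{2} - 1 = 0
  [t^{2} \cos^{3}{\left(t x \right)}, x^{2} \cos^{3}{\left(t x \right)}]:  C^{3} - 1 = 0
  [e^{3 t} e^{3 x}]:  A^{3} + 216 = 0
  [\sin{\left(x \right)} \cos{\left(t x \right)}, t^{2} \sin{\left(x \right)} \cos{\left(t x \right)}, x \sin{\left(x \right)} \sin{\left(t x \right)}]:  B C + 3 = 0
  [\sin{\left(x \right)} \cos^{2}{\left(t x \right)}, t^{2} \sin{\left(x \right)} \cos^{2}{\left(t x \right)}, x^{2} \sin{\left(x \right)} \cos^{2}{\left(t x \right)}]:  B C^{2} + 3 = 0
  [\sin^{2}{\left(x \right)} \cos{\left(t x \right)}, t^{2} \sin^{2}{\left(x \right)} \cos{\left(t x \right)}, x^{2} \sin^{2}{\left(x \right)} \cos{\left(t x \right)}]:  B^{2} C - 9 = 0
  [e^{t} e^{x} \sin{\left(x \right)}]:  A B - 18 = 0
  [e^{t} e^{x} \sin^{2}{\left(x \right)}]:  A B^{2} + 54 = 0
  [e^{t} e^{x} \cos^{2}{\left(t x \right)}, t^{2} e^{t} e^{x} \cos^{2}{\left(t x \right)}, x^{2} e^{t} e^{x} \cos^{2}{\left(t x \right)}]:  A C^{2} + 6 = 0
  [e^{2 t} e^{2 x} \cos{\left(t x \right)}, t^{2} e^{2 t} e^{2 x} \cos{\left(t x \right)}, x^{2} e^{2 t} e^{2 x} \cos{\left(t x \right)}]:  A^{2} C - 36 = 0
  [t^{2} e^{t} e^{x} \cos{\left(t x \right)}, x e^{t} e^{x} \sin{\left(t x \right)}]:  A C + 6 = 0
  [e^{t} e^{x} \sin{\left(x \right)} \cos{\left(t x \right)}, t^{2} e^{t} e^{x} \sin{\left(x \right)} \cos{\left(t x \right)}, x^{2} e^{t} e^{x} \sin{\left(x \right)} \cos{\left(t x \right)}]:  A B C - 18 = 0
  [\sin^{2}{\left(x \right)}]:  B^{2} - 9 = 0
  [\sin^{3}{\left(x \right)}]:  B^{3} + 27 = 0
Solving: A = -6, B = -3, C = 1.
Check against the point condition:
  u(0, 0) = -5  ⟹  A + C = -5  ✓
Hence u(x, t) = - 6 e^{t + x} - 3 \sin{\left(x \right)} + \cos{\left(t x \right)}.

Answer: u(x, t) = - 6 e^{t + x} - 3 \sin{\left(x \right)} + \cos{\left(t x \right)}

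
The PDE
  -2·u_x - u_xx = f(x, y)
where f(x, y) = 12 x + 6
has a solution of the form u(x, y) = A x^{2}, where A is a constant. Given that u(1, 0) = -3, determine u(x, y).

Substitute the ansatz u = A x^{2} into the left-hand side.
Derivatives of the ansatz:
  u_x = 2 A x
  u_xx = 2 A
Term by term:
  -2·u_x = - 4 A x
  -u_xx = - 2 A
So the left-hand side equals
  - 4 A x - 2 A
This must equal f(x, y) = 12 x + 6 identically.
Matching coefficients of the independent functions:
  [constant term]:  - 2 A = 6
  [x]:  - 4 A = 12
Solving: A = -3.
Check against the point condition:
  u(1, 0) = -3  ⟹  A = -3  ✓
Hence u(x, y) = - 3 x^{2}.

Answer: u(x, y) = - 3 x^{2}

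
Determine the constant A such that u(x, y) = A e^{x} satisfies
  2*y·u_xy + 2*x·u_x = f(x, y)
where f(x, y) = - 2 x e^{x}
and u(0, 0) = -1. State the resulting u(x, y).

Substitute the ansatz u = A e^{x} into the left-hand side.
Derivatives of the ansatz:
  u_xy = 0
  u_x = A e^{x}
Term by term:
  2*y·u_xy = 0
  2*x·u_x = 2 A x e^{x}
So the left-hand side equals
  2 A x e^{x}
This must equal f(x, y) = - 2 x e^{x} identically.
Matching coefficients of the independent functions:
  [x e^{x}]:  2 A = -2
Solving: A = -1.
Check against the point condition:
  u(0, 0) = -1  ⟹  A = -1  ✓
Hence u(x, y) = - e^{x}.

Answer: u(x, y) = - e^{x}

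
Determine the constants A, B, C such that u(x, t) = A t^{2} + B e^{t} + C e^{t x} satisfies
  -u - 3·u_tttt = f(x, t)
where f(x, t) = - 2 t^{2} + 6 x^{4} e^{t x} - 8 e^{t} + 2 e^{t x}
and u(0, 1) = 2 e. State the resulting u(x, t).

Answer: u(x, t) = 2 t^{2} + 2 e^{t} - 2 e^{t x}

Derivation:
Substitute the ansatz u = A t^{2} + B e^{t} + C e^{t x} into the left-hand side.
Derivatives of the ansatz:
  u_tttt = B e^{t} + C x^{4} e^{t x}
Term by term:
  -u = - A t^{2} - B e^{t} - C e^{t x}
  -3·u_tttt = - 3 B e^{t} - 3 C x^{4} e^{t x}
So the left-hand side equals
  - A t^{2} - 4 B e^{t} - 3 C x^{4} e^{t x} - C e^{t x}
This must equal f(x, t) = - 2 t^{2} + 6 x^{4} e^{t x} - 8 e^{t} + 2 e^{t x} identically.
Matching coefficients of the independent functions:
  [t^{2}]:  - A = -2
  [x^{4} e^{t x}]:  - 3 C = 6
  [e^{t}]:  - 4 B = -8
  [e^{t x}]:  - C = 2
Solving: A = 2, B = 2, C = -2.
Check against the point condition:
  u(0, 1) = 2 e  ⟹  A + e B + C = 2 e  ✓
Hence u(x, t) = 2 t^{2} + 2 e^{t} - 2 e^{t x}.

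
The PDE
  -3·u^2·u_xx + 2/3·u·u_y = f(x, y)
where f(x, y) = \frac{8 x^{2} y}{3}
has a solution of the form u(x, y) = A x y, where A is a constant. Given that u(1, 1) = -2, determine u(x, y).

Answer: u(x, y) = - 2 x y

Derivation:
Substitute the ansatz u = A x y into the left-hand side.
Derivatives of the ansatz:
  u_xx = 0
  u_y = A x
Term by term:
  -3·u^2·u_xx = 0
  2/3·u·u_y = \frac{2 A^{2} x^{2} y}{3}
So the left-hand side equals
  \frac{2 A^{2} x^{2} y}{3}
This must equal f(x, y) = \frac{8 x^{2} y}{3} identically.
Matching coefficients of the independent functions:
  [x^{2} y]:  \frac{2 A^{2}}{3} = \frac{8}{3}
These equations allow (A) = (-2) or (2).
Impose the point condition(s):
  u(1, 1) = -2  ⟹  A = -2
Only A = -2 satisfies everything.
Hence u(x, y) = - 2 x y.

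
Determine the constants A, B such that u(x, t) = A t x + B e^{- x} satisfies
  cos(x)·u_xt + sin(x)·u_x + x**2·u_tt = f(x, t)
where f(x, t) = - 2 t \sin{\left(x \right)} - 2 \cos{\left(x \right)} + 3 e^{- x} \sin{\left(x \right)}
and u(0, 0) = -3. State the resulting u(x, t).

Substitute the ansatz u = A t x + B e^{- x} into the left-hand side.
Derivatives of the ansatz:
  u_xt = A
  u_x = A t - B e^{- x}
  u_tt = 0
Term by term:
  cos(x)·u_xt = A \cos{\left(x \right)}
  sin(x)·u_x = A t \sin{\left(x \right)} - B e^{- x} \sin{\left(x \right)}
  x**2·u_tt = 0
So the left-hand side equals
  A t \sin{\left(x \right)} + A \cos{\left(x \right)} - B e^{- x} \sin{\left(x \right)}
This must equal f(x, t) = - 2 t \sin{\left(x \right)} - 2 \cos{\left(x \right)} + 3 e^{- x} \sin{\left(x \right)} identically.
Matching coefficients of the independent functions:
  [t \sin{\left(x \right)}, \cos{\left(x \right)}]:  A = -2
  [e^{- x} \sin{\left(x \right)}]:  - B = 3
Solving: A = -2, B = -3.
Check against the point condition:
  u(0, 0) = -3  ⟹  B = -3  ✓
Hence u(x, t) = - 2 t x - 3 e^{- x}.

Answer: u(x, t) = - 2 t x - 3 e^{- x}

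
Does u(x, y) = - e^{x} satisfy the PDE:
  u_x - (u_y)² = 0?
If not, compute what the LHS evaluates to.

Evaluate each term of the left-hand side for u = - e^{x}.
Derivatives:
  u_x = - e^{x}
  u_y = 0
Terms:
  u_x = - e^{x}
  -(u_y)² = 0
Sum: LHS = - e^{x}
Given right-hand side: 0. Difference LHS − RHS = - e^{x} ≠ 0, so u is not a solution.

Answer: No, the LHS evaluates to - e^{x}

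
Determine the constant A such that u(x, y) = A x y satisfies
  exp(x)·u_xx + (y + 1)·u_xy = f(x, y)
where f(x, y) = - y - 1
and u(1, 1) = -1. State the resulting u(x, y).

Substitute the ansatz u = A x y into the left-hand side.
Derivatives of the ansatz:
  u_xx = 0
  u_xy = A
Term by term:
  exp(x)·u_xx = 0
  (y + 1)·u_xy = A y + A
So the left-hand side equals
  A y + A
This must equal f(x, y) = - y - 1 identically.
Matching coefficients of the independent functions:
  [constant term, y]:  A = -1
Solving: A = -1.
Check against the point condition:
  u(1, 1) = -1  ⟹  A = -1  ✓
Hence u(x, y) = - x y.

Answer: u(x, y) = - x y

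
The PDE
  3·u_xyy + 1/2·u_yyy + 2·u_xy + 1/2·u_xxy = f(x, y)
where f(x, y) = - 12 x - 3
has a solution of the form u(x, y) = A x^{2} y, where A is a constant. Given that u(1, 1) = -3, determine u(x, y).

Substitute the ansatz u = A x^{2} y into the left-hand side.
Derivatives of the ansatz:
  u_xyy = 0
  u_yyy = 0
  u_xy = 2 A x
  u_xxy = 2 A
Term by term:
  3·u_xyy = 0
  1/2·u_yyy = 0
  2·u_xy = 4 A x
  1/2·u_xxy = A
So the left-hand side equals
  4 A x + A
This must equal f(x, y) = - 12 x - 3 identically.
Matching coefficients of the independent functions:
  [constant term]:  A = -3
  [x]:  4 A = -12
Solving: A = -3.
Check against the point condition:
  u(1, 1) = -3  ⟹  A = -3  ✓
Hence u(x, y) = - 3 x^{2} y.

Answer: u(x, y) = - 3 x^{2} y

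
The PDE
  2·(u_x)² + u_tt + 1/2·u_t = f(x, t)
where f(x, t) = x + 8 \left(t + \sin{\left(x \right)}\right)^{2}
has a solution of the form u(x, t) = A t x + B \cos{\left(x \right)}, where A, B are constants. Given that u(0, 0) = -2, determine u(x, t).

Substitute the ansatz u = A t x + B \cos{\left(x \right)} into the left-hand side.
Derivatives of the ansatz:
  u_x = A t - B \sin{\left(x \right)}
  u_tt = 0
  u_t = A x
Term by term:
  2·(u_x)² = 2 A^{2} t^{2} - 4 A B t \sin{\left(x \right)} + 2 B^{2} \sin^{2}{\left(x \right)}
  u_tt = 0
  1/2·u_t = \frac{A x}{2}
So the left-hand side equals
  2 A^{2} t^{2} - 4 A B t \sin{\left(x \right)} + \frac{A x}{2} + 2 B^{2} \sin^{2}{\left(x \right)}
This must equal f(x, t) identically; expanded, f = 8 t^{2} + 16 t \sin{\left(x \right)} + x + 8 \sin^{2}{\left(x \right)}.
Matching coefficients of the independent functions:
  [t^{2}]:  2 A^{2} = 8
  [x]:  \frac{A}{2} = 1
  [t \sin{\left(x \right)}]:  - 4 A B = 16
  [\sin^{2}{\left(x \right)}]:  2 B^{2} = 8
Solving: A = 2, B = -2.
Check against the point condition:
  u(0, 0) = -2  ⟹  B = -2  ✓
Hence u(x, t) = 2 t x - 2 \cos{\left(x \right)}.

Answer: u(x, t) = 2 t x - 2 \cos{\left(x \right)}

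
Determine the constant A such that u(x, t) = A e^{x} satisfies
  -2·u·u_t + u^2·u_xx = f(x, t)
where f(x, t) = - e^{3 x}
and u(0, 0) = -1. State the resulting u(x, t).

Substitute the ansatz u = A e^{x} into the left-hand side.
Derivatives of the ansatz:
  u_t = 0
  u_xx = A e^{x}
Term by term:
  -2·u·u_t = 0
  u^2·u_xx = A^{3} e^{3 x}
So the left-hand side equals
  A^{3} e^{3 x}
This must equal f(x, t) = - e^{3 x} identically.
Matching coefficients of the independent functions:
  [e^{3 x}]:  A^{3} = -1
Solving: A = -1.
Check against the point condition:
  u(0, 0) = -1  ⟹  A = -1  ✓
Hence u(x, t) = - e^{x}.

Answer: u(x, t) = - e^{x}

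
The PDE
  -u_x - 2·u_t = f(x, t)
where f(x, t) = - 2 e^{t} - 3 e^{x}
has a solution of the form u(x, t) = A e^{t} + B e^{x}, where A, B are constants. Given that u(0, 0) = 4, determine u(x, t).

Answer: u(x, t) = e^{t} + 3 e^{x}

Derivation:
Substitute the ansatz u = A e^{t} + B e^{x} into the left-hand side.
Derivatives of the ansatz:
  u_x = B e^{x}
  u_t = A e^{t}
Term by term:
  -u_x = - B e^{x}
  -2·u_t = - 2 A e^{t}
So the left-hand side equals
  - 2 A e^{t} - B e^{x}
This must equal f(x, t) = - 2 e^{t} - 3 e^{x} identically.
Matching coefficients of the independent functions:
  [e^{t}]:  - 2 A = -2
  [e^{x}]:  - B = -3
Solving: A = 1, B = 3.
Check against the point condition:
  u(0, 0) = 4  ⟹  A + B = 4  ✓
Hence u(x, t) = e^{t} + 3 e^{x}.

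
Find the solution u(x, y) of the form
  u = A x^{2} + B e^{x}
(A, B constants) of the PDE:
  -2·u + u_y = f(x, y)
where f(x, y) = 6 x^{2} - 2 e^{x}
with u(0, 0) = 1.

Substitute the ansatz u = A x^{2} + B e^{x} into the left-hand side.
Derivatives of the ansatz:
  u_y = 0
Term by term:
  -2·u = - 2 A x^{2} - 2 B e^{x}
  u_y = 0
So the left-hand side equals
  - 2 A x^{2} - 2 B e^{x}
This must equal f(x, y) = 6 x^{2} - 2 e^{x} identically.
Matching coefficients of the independent functions:
  [x^{2}]:  - 2 A = 6
  [e^{x}]:  - 2 B = -2
Solving: A = -3, B = 1.
Check against the point condition:
  u(0, 0) = 1  ⟹  B = 1  ✓
Hence u(x, y) = - 3 x^{2} + e^{x}.

Answer: u(x, y) = - 3 x^{2} + e^{x}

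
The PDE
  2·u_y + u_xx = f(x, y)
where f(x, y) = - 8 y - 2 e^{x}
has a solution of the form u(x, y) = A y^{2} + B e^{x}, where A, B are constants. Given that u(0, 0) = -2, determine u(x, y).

Answer: u(x, y) = - 2 y^{2} - 2 e^{x}

Derivation:
Substitute the ansatz u = A y^{2} + B e^{x} into the left-hand side.
Derivatives of the ansatz:
  u_y = 2 A y
  u_xx = B e^{x}
Term by term:
  2·u_y = 4 A y
  u_xx = B e^{x}
So the left-hand side equals
  4 A y + B e^{x}
This must equal f(x, y) = - 8 y - 2 e^{x} identically.
Matching coefficients of the independent functions:
  [y]:  4 A = -8
  [e^{x}]:  B = -2
Solving: A = -2, B = -2.
Check against the point condition:
  u(0, 0) = -2  ⟹  B = -2  ✓
Hence u(x, y) = - 2 y^{2} - 2 e^{x}.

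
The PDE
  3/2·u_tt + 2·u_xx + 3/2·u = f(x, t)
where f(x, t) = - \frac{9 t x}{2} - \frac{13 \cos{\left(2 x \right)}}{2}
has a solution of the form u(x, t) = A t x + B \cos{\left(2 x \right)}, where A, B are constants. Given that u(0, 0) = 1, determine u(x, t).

Substitute the ansatz u = A t x + B \cos{\left(2 x \right)} into the left-hand side.
Derivatives of the ansatz:
  u_tt = 0
  u_xx = - 4 B \cos{\left(2 x \right)}
Term by term:
  3/2·u_tt = 0
  2·u_xx = - 8 B \cos{\left(2 x \right)}
  3/2·u = \frac{3 A t x}{2} + \frac{3 B \cos{\left(2 x \right)}}{2}
So the left-hand side equals
  \frac{3 A t x}{2} - \frac{13 B \cos{\left(2 x \right)}}{2}
This must equal f(x, t) = - \frac{9 t x}{2} - \frac{13 \cos{\left(2 x \right)}}{2} identically.
Matching coefficients of the independent functions:
  [t x]:  \frac{3 A}{2} = - \frac{9}{2}
  [\cos{\left(2 x \right)}]:  - \frac{13 B}{2} = - \frac{13}{2}
Solving: A = -3, B = 1.
Check against the point condition:
  u(0, 0) = 1  ⟹  B = 1  ✓
Hence u(x, t) = - 3 t x + \cos{\left(2 x \right)}.

Answer: u(x, t) = - 3 t x + \cos{\left(2 x \right)}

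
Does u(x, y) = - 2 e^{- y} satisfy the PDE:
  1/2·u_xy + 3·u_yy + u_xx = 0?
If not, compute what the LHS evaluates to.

Answer: No, the LHS evaluates to - 6 e^{- y}

Derivation:
Evaluate each term of the left-hand side for u = - 2 e^{- y}.
Derivatives:
  u_xy = 0
  u_yy = - 2 e^{- y}
  u_xx = 0
Terms:
  1/2·u_xy = 0
  3·u_yy = - 6 e^{- y}
  u_xx = 0
Sum: LHS = - 6 e^{- y}
Given right-hand side: 0. Difference LHS − RHS = - 6 e^{- y} ≠ 0, so u is not a solution.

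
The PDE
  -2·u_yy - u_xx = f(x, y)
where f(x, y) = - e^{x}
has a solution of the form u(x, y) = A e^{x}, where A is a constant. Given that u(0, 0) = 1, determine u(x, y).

Answer: u(x, y) = e^{x}

Derivation:
Substitute the ansatz u = A e^{x} into the left-hand side.
Derivatives of the ansatz:
  u_yy = 0
  u_xx = A e^{x}
Term by term:
  -2·u_yy = 0
  -u_xx = - A e^{x}
So the left-hand side equals
  - A e^{x}
This must equal f(x, y) = - e^{x} identically.
Matching coefficients of the independent functions:
  [e^{x}]:  - A = -1
Solving: A = 1.
Check against the point condition:
  u(0, 0) = 1  ⟹  A = 1  ✓
Hence u(x, y) = e^{x}.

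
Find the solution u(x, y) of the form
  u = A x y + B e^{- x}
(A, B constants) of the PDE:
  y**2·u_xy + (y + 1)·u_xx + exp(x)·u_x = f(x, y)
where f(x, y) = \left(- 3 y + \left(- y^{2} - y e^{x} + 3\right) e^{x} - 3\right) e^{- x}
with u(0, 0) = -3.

Substitute the ansatz u = A x y + B e^{- x} into the left-hand side.
Derivatives of the ansatz:
  u_xy = A
  u_xx = B e^{- x}
  u_x = A y - B e^{- x}
Term by term:
  y**2·u_xy = A y^{2}
  (y + 1)·u_xx = B y e^{- x} + B e^{- x}
  exp(x)·u_x = A y e^{x} - B
So the left-hand side equals
  A y^{2} + A y e^{x} + B y e^{- x} - B + B e^{- x}
This must equal f(x, y) identically; expanded, f = - y^{2} - y e^{x} - 3 y e^{- x} + 3 - 3 e^{- x}.
Matching coefficients of the independent functions:
  [constant term]:  - B = 3
  [y^{2}, y e^{x}]:  A = -1
  [y e^{- x}, e^{- x}]:  B = -3
Solving: A = -1, B = -3.
Check against the point condition:
  u(0, 0) = -3  ⟹  B = -3  ✓
Hence u(x, y) = - x y - 3 e^{- x}.

Answer: u(x, y) = - x y - 3 e^{- x}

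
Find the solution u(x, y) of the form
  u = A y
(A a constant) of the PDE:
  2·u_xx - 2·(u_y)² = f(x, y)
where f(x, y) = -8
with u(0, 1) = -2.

Substitute the ansatz u = A y into the left-hand side.
Derivatives of the ansatz:
  u_xx = 0
  u_y = A
Term by term:
  2·u_xx = 0
  -2·(u_y)² = - 2 A^{2}
So the left-hand side equals
  - 2 A^{2}
This must equal f(x, y) = -8 identically.
Matching coefficients of the independent functions:
  [constant term]:  - 2 A^{2} = -8
These equations allow (A) = (-2) or (2).
Impose the point condition(s):
  u(0, 1) = -2  ⟹  A = -2
Only A = -2 satisfies everything.
Hence u(x, y) = - 2 y.

Answer: u(x, y) = - 2 y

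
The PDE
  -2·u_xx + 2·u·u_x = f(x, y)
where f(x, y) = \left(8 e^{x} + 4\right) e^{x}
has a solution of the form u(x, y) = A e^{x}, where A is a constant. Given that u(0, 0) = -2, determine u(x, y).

Substitute the ansatz u = A e^{x} into the left-hand side.
Derivatives of the ansatz:
  u_xx = A e^{x}
  u_x = A e^{x}
Term by term:
  -2·u_xx = - 2 A e^{x}
  2·u·u_x = 2 A^{2} e^{2 x}
So the left-hand side equals
  2 A^{2} e^{2 x} - 2 A e^{x}
This must equal f(x, y) = \left(8 e^{x} + 4\right) e^{x} identically.
Matching coefficients of the independent functions:
  [e^{x}]:  - 2 A = 4
  [e^{2 x}]:  2 A^{2} = 8
Solving: A = -2.
Check against the point condition:
  u(0, 0) = -2  ⟹  A = -2  ✓
Hence u(x, y) = - 2 e^{x}.

Answer: u(x, y) = - 2 e^{x}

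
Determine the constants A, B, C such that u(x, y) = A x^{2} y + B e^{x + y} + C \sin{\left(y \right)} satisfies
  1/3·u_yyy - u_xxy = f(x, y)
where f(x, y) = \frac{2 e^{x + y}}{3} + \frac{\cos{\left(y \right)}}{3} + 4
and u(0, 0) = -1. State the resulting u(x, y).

Answer: u(x, y) = - 2 x^{2} y - e^{x + y} - \sin{\left(y \right)}

Derivation:
Substitute the ansatz u = A x^{2} y + B e^{x + y} + C \sin{\left(y \right)} into the left-hand side.
Derivatives of the ansatz:
  u_yyy = B e^{x} e^{y} - C \cos{\left(y \right)}
  u_xxy = 2 A + B e^{x} e^{y}
Term by term:
  1/3·u_yyy = \frac{B e^{x} e^{y}}{3} - \frac{C \cos{\left(y \right)}}{3}
  -u_xxy = - 2 A - B e^{x} e^{y}
So the left-hand side equals
  - 2 A - \frac{2 B e^{x} e^{y}}{3} - \frac{C \cos{\left(y \right)}}{3}
This must equal f(x, y) identically; expanded, f = \frac{2 e^{x} e^{y}}{3} + \frac{\cos{\left(y \right)}}{3} + 4.
Matching coefficients of the independent functions:
  [constant term]:  - 2 A = 4
  [e^{x} e^{y}]:  - \frac{2 B}{3} = \frac{2}{3}
  [\cos{\left(y \right)}]:  - \frac{C}{3} = \frac{1}{3}
Solving: A = -2, B = -1, C = -1.
Check against the point condition:
  u(0, 0) = -1  ⟹  B = -1  ✓
Hence u(x, y) = - 2 x^{2} y - e^{x + y} - \sin{\left(y \right)}.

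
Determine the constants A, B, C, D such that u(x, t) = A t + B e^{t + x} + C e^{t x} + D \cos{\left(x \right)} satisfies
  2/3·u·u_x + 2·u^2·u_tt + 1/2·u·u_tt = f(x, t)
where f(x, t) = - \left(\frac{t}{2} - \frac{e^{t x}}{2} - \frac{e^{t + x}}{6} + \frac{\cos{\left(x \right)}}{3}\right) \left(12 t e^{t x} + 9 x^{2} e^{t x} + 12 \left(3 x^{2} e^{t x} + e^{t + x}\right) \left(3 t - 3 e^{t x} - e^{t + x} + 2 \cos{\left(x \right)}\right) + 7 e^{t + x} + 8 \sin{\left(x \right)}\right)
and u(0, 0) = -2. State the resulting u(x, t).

Answer: u(x, t) = 3 t - 3 e^{t x} - e^{t + x} + 2 \cos{\left(x \right)}

Derivation:
Substitute the ansatz u = A t + B e^{t + x} + C e^{t x} + D \cos{\left(x \right)} into the left-hand side.
Derivatives of the ansatz:
  u_x = B e^{t} e^{x} + C t e^{t x} - D \sin{\left(x \right)}
  u_tt = B e^{t} e^{x} + C x^{2} e^{t x}
Term by term:
  2/3·u·u_x = \frac{2 A B t e^{t} e^{x}}{3} + \frac{2 A C t^{2} e^{t x}}{3} - \frac{2 A D t \sin{\left(x \right)}}{3} + \frac{2 B^{2} e^{2 t} e^{2 x}}{3} + \frac{2 B C t e^{t} e^{x} e^{t x}}{3} + \frac{2 B C e^{t} e^{x} e^{t x}}{3} - \frac{2 B D e^{t} e^{x} \sin{\left(x \right)}}{3} + \frac{2 B D e^{t} e^{x} \cos{\left(x \right)}}{3} + \frac{2 C^{2} t e^{2 t x}}{3} + \frac{2 C D t e^{t x} \cos{\left(x \right)}}{3} - \frac{2 C D e^{t x} \sin{\left(x \right)}}{3} - \frac{2 D^{2} \sin{\left(x \right)} \cos{\left(x \right)}}{3}
  2·u^2·u_tt = 2 A^{2} B t^{2} e^{t} e^{x} + 2 A^{2} C t^{2} x^{2} e^{t x} + 4 A B^{2} t e^{2 t} e^{2 x} + 4 A B C t x^{2} e^{t} e^{x} e^{t x} + 4 A B C t e^{t} e^{x} e^{t x} + 4 A B D t e^{t} e^{x} \cos{\left(x \right)} + 4 A C^{2} t x^{2} e^{2 t x} + 4 A C D t x^{2} e^{t x} \cos{\left(x \right)} + 2 B^{3} e^{3 t} e^{3 x} + 2 B^{2} C x^{2} e^{2 t} e^{2 x} e^{t x} + 4 B^{2} C e^{2 t} e^{2 x} e^{t x} + 4 B^{2} D e^{2 t} e^{2 x} \cos{\left(x \right)} + 4 B C^{2} x^{2} e^{t} e^{x} e^{2 t x} + 2 B C^{2} e^{t} e^{x} e^{2 t x} + 4 B C D x^{2} e^{t} e^{x} e^{t x} \cos{\left(x \right)} + 4 B C D e^{t} e^{x} e^{t x} \cos{\left(x \right)} + 2 B D^{2} e^{t} e^{x} \cos^{2}{\left(x \right)} + 2 C^{3} x^{2} e^{3 t x} + 4 C^{2} D x^{2} e^{2 t x} \cos{\left(x \right)} + 2 C D^{2} x^{2} e^{t x} \cos^{2}{\left(x \right)}
  1/2·u·u_tt = \frac{A B t e^{t} e^{x}}{2} + \frac{A C t x^{2} e^{t x}}{2} + \frac{B^{2} e^{2 t} e^{2 x}}{2} + \frac{B C x^{2} e^{t} e^{x} e^{t x}}{2} + \frac{B C e^{t} e^{x} e^{t x}}{2} + \frac{B D e^{t} e^{x} \cos{\left(x \right)}}{2} + \frac{C^{2} x^{2} e^{2 t x}}{2} + \frac{C D x^{2} e^{t x} \cos{\left(x \right)}}{2}
Sum these and collect like terms in the independent variables.
This must equal f(x, t) identically; expanded, f = - 54 t^{2} x^{2} e^{t x} - 18 t^{2} e^{t} e^{x} - 6 t^{2} e^{t x} + 36 t x^{2} e^{t} e^{x} e^{t x} + 108 t x^{2} e^{2 t x} - 72 t x^{2} e^{t x} \cos{\left(x \right)} - \frac{9 t x^{2} e^{t x}}{2} + 12 t e^{2 t} e^{2 x} + 38 t e^{t} e^{x} e^{t x} - 24 t e^{t} e^{x} \cos{\left(x \right)} - \frac{7 t e^{t} e^{x}}{2} + 6 t e^{2 t x} - 4 t e^{t x} \cos{\left(x \right)} - 4 t \sin{\left(x \right)} - 6 x^{2} e^{2 t} e^{2 x} e^{t x} - 36 x^{2} e^{t} e^{x} e^{2 t x} + 24 x^{2} e^{t} e^{x} e^{t x} \cos{\left(x \right)} + \frac{3 x^{2} e^{t} e^{x} e^{t x}}{2} - 54 x^{2} e^{3 t x} + 72 x^{2} e^{2 t x} \cos{\left(x \right)} + \frac{9 x^{2} e^{2 t x}}{2} - 24 x^{2} e^{t x} \cos^{2}{\left(x \right)} - 3 x^{2} e^{t x} \cos{\left(x \right)} - 2 e^{3 t} e^{3 x} - 12 e^{2 t} e^{2 x} e^{t x} + 8 e^{2 t} e^{2 x} \cos{\left(x \right)} + \frac{7 e^{2 t} e^{2 x}}{6} - 18 e^{t} e^{x} e^{2 t x} + 24 e^{t} e^{x} e^{t x} \cos{\left(x \right)} + \frac{7 e^{t} e^{x} e^{t x}}{2} + \frac{4 e^{t} e^{x} \sin{\left(x \right)}}{3} - 8 e^{t} e^{x} \cos^{2}{\left(x \right)} - \frac{7 e^{t} e^{x} \cos{\left(x \right)}}{3} + 4 e^{t x} \sin{\left(x \right)} - \frac{8 \sin{\left(x \right)} \cos{\left(x \right)}}{3}.
Matching coefficients of the independent functions:
(each divided by its leading coefficient; functions giving the same equation are listed together)
  [t e^{2 t x}, x^{2} e^{2 t x}]:  C^{2} - 9 = 0
  [t \sin{\left(x \right)}]:  A D - 6 = 0
  [t^{2} e^{t x}, t x^{2} e^{t x}]:  A C + 9 = 0
  [x^{2} e^{3 t x}]:  C^{3} + 27 = 0
  [e^{2 t} e^{2 x}]:  B^{2} - 1 = 0
  [e^{3 t} e^{3 x}]:  B^{3} + 1 = 0
  [e^{t x} \sin{\left(x \right)}, t e^{t x} \cos{\left(x \right)}, x^{2} e^{t x} \cos{\left(x \right)}]:  C D + 6 = 0
  [\sin{\left(x \right)} \cos{\left(x \right)}]:  D^{2} - 4 = 0
  [t x^{2} e^{2 t x}]:  A C^{2} - 27 = 0
  [t e^{t} e^{x}]:  A B + 3 = 0
  [t e^{2 t} e^{2 x}]:  A B^{2} - 3 = 0
  [t^{2} x^{2} e^{t x}]:  A^{2} C + 27 = 0
  [t^{2} e^{t} e^{x}]:  A^{2} B + 9 = 0
  [x^{2} e^{t x} \cos^{2}{\left(x \right)}]:  C D^{2} + 12 = 0
  [x^{2} e^{2 t x} \cos{\left(x \right)}]:  C^{2} D - 18 = 0
  [e^{t} e^{x} e^{t x}, x^{2} e^{t} e^{x} e^{t x}]:  B C - 3 = 0
  [e^{t} e^{x} e^{2 t x}, x^{2} e^{t} e^{x} e^{2 t x}]:  B C^{2} + 9 = 0
  [e^{t} e^{x} \sin{\left(x \right)}, e^{t} e^{x} \cos{\left(x \right)}]:  B D + 2 = 0
  [e^{t} e^{x} \cos^{2}{\left(x \right)}]:  B D^{2} + 4 = 0
  [e^{2 t} e^{2 x} e^{t x}, x^{2} e^{2 t} e^{2 x} e^{t x}]:  B^{2} C + 3 = 0
  [e^{2 t} e^{2 x} \cos{\left(x \right)}]:  B^{2} D - 2 = 0
  [t x^{2} e^{t x} \cos{\left(x \right)}]:  A C D + 18 = 0
  [t e^{t} e^{x} e^{t x}]:  A B C + \frac{B C}{6} - \frac{19}{2} = 0
  [t e^{t} e^{x} \cos{\left(x \right)}]:  A B D + 6 = 0
  [e^{t} e^{x} e^{t x} \cos{\left(x \right)}, x^{2} e^{t} e^{x} e^{t x} \cos{\left(x \right)}]:  B C D - 6 = 0
  [t x^{2} e^{t} e^{x} e^{t x}]:  A B C - 9 = 0
Solving: A = 3, B = -1, C = -3, D = 2.
Check against the point condition:
  u(0, 0) = -2  ⟹  B + C + D = -2  ✓
Hence u(x, t) = 3 t - 3 e^{t x} - e^{t + x} + 2 \cos{\left(x \right)}.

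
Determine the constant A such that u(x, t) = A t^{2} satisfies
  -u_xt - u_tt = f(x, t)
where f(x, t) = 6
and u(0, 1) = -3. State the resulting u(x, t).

Substitute the ansatz u = A t^{2} into the left-hand side.
Derivatives of the ansatz:
  u_xt = 0
  u_tt = 2 A
Term by term:
  -u_xt = 0
  -u_tt = - 2 A
So the left-hand side equals
  - 2 A
This must equal f(x, t) = 6 identically.
Matching coefficients of the independent functions:
  [constant term]:  - 2 A = 6
Solving: A = -3.
Check against the point condition:
  u(0, 1) = -3  ⟹  A = -3  ✓
Hence u(x, t) = - 3 t^{2}.

Answer: u(x, t) = - 3 t^{2}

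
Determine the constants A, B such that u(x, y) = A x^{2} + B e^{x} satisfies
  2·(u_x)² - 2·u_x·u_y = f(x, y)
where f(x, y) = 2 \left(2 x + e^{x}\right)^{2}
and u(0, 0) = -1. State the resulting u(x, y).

Answer: u(x, y) = - x^{2} - e^{x}

Derivation:
Substitute the ansatz u = A x^{2} + B e^{x} into the left-hand side.
Derivatives of the ansatz:
  u_x = 2 A x + B e^{x}
  u_y = 0
Term by term:
  2·(u_x)² = 8 A^{2} x^{2} + 8 A B x e^{x} + 2 B^{2} e^{2 x}
  -2·u_x·u_y = 0
So the left-hand side equals
  8 A^{2} x^{2} + 8 A B x e^{x} + 2 B^{2} e^{2 x}
This must equal f(x, y) identically; expanded, f = 8 x^{2} + 8 x e^{x} + 2 e^{2 x}.
Matching coefficients of the independent functions:
  [x^{2}]:  8 A^{2} = 8
  [x e^{x}]:  8 A B = 8
  [e^{2 x}]:  2 B^{2} = 2
These equations allow (A, B) = (-1, -1) or (1, 1).
Impose the point condition(s):
  u(0, 0) = -1  ⟹  B = -1
Only A = -1, B = -1 satisfies everything.
Hence u(x, y) = - x^{2} - e^{x}.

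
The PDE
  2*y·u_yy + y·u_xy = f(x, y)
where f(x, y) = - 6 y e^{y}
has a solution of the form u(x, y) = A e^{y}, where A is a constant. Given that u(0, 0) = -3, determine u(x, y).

Substitute the ansatz u = A e^{y} into the left-hand side.
Derivatives of the ansatz:
  u_yy = A e^{y}
  u_xy = 0
Term by term:
  2*y·u_yy = 2 A y e^{y}
  y·u_xy = 0
So the left-hand side equals
  2 A y e^{y}
This must equal f(x, y) = - 6 y e^{y} identically.
Matching coefficients of the independent functions:
  [y e^{y}]:  2 A = -6
Solving: A = -3.
Check against the point condition:
  u(0, 0) = -3  ⟹  A = -3  ✓
Hence u(x, y) = - 3 e^{y}.

Answer: u(x, y) = - 3 e^{y}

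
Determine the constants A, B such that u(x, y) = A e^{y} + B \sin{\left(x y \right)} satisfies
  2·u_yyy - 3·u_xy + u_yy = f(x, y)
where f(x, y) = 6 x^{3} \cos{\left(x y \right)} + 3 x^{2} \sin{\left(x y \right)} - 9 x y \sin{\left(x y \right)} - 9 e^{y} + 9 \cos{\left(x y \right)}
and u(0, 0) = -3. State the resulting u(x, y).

Substitute the ansatz u = A e^{y} + B \sin{\left(x y \right)} into the left-hand side.
Derivatives of the ansatz:
  u_yyy = A e^{y} - B x^{3} \cos{\left(x y \right)}
  u_xy = - B x y \sin{\left(x y \right)} + B \cos{\left(x y \right)}
  u_yy = A e^{y} - B x^{2} \sin{\left(x y \right)}
Term by term:
  2·u_yyy = 2 A e^{y} - 2 B x^{3} \cos{\left(x y \right)}
  -3·u_xy = 3 B x y \sin{\left(x y \right)} - 3 B \cos{\left(x y \right)}
  u_yy = A e^{y} - B x^{2} \sin{\left(x y \right)}
So the left-hand side equals
  3 A e^{y} - 2 B x^{3} \cos{\left(x y \right)} - B x^{2} \sin{\left(x y \right)} + 3 B x y \sin{\left(x y \right)} - 3 B \cos{\left(x y \right)}
This must equal f(x, y) = 6 x^{3} \cos{\left(x y \right)} + 3 x^{2} \sin{\left(x y \right)} - 9 x y \sin{\left(x y \right)} - 9 e^{y} + 9 \cos{\left(x y \right)} identically.
Matching coefficients of the independent functions:
  [x^{2} \sin{\left(x y \right)}]:  - B = 3
  [x^{3} \cos{\left(x y \right)}]:  - 2 B = 6
  [x y \sin{\left(x y \right)}]:  3 B = -9
  [e^{y}]:  3 A = -9
  [\cos{\left(x y \right)}]:  - 3 B = 9
Solving: A = -3, B = -3.
Check against the point condition:
  u(0, 0) = -3  ⟹  A = -3  ✓
Hence u(x, y) = - 3 e^{y} - 3 \sin{\left(x y \right)}.

Answer: u(x, y) = - 3 e^{y} - 3 \sin{\left(x y \right)}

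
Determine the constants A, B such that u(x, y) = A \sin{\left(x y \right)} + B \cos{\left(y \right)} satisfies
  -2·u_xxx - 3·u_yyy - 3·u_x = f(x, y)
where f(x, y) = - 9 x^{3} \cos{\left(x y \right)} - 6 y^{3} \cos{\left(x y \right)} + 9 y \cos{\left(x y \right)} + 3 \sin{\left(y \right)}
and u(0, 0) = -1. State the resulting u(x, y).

Substitute the ansatz u = A \sin{\left(x y \right)} + B \cos{\left(y \right)} into the left-hand side.
Derivatives of the ansatz:
  u_xxx = - A y^{3} \cos{\left(x y \right)}
  u_yyy = - A x^{3} \cos{\left(x y \right)} + B \sin{\left(y \right)}
  u_x = A y \cos{\left(x y \right)}
Term by term:
  -2·u_xxx = 2 A y^{3} \cos{\left(x y \right)}
  -3·u_yyy = 3 A x^{3} \cos{\left(x y \right)} - 3 B \sin{\left(y \right)}
  -3·u_x = - 3 A y \cos{\left(x y \right)}
So the left-hand side equals
  3 A x^{3} \cos{\left(x y \right)} + 2 A y^{3} \cos{\left(x y \right)} - 3 A y \cos{\left(x y \right)} - 3 B \sin{\left(y \right)}
This must equal f(x, y) = - 9 x^{3} \cos{\left(x y \right)} - 6 y^{3} \cos{\left(x y \right)} + 9 y \cos{\left(x y \right)} + 3 \sin{\left(y \right)} identically.
Matching coefficients of the independent functions:
  [x^{3} \cos{\left(x y \right)}]:  3 A = -9
  [y \cos{\left(x y \right)}]:  - 3 A = 9
  [y^{3} \cos{\left(x y \right)}]:  2 A = -6
  [\sin{\left(y \right)}]:  - 3 B = 3
Solving: A = -3, B = -1.
Check against the point condition:
  u(0, 0) = -1  ⟹  B = -1  ✓
Hence u(x, y) = - 3 \sin{\left(x y \right)} - \cos{\left(y \right)}.

Answer: u(x, y) = - 3 \sin{\left(x y \right)} - \cos{\left(y \right)}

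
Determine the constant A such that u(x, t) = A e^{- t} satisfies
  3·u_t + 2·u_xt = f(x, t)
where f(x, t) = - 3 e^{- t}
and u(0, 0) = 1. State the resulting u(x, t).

Substitute the ansatz u = A e^{- t} into the left-hand side.
Derivatives of the ansatz:
  u_t = - A e^{- t}
  u_xt = 0
Term by term:
  3·u_t = - 3 A e^{- t}
  2·u_xt = 0
So the left-hand side equals
  - 3 A e^{- t}
This must equal f(x, t) = - 3 e^{- t} identically.
Matching coefficients of the independent functions:
  [e^{- t}]:  - 3 A = -3
Solving: A = 1.
Check against the point condition:
  u(0, 0) = 1  ⟹  A = 1  ✓
Hence u(x, t) = e^{- t}.

Answer: u(x, t) = e^{- t}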